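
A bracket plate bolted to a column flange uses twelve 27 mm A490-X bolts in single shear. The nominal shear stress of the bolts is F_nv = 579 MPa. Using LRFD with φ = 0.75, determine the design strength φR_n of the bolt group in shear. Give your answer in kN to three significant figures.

2980 kN

A_b = π × 27² / 4 = 572.6 mm².
R_n = F_nv · A_b · n · n_s = 579 × 572.6 × 12 × 1 / 1000 = 3978 kN.
Design strength φR_n = 0.75 × 3978 = 2980 kN.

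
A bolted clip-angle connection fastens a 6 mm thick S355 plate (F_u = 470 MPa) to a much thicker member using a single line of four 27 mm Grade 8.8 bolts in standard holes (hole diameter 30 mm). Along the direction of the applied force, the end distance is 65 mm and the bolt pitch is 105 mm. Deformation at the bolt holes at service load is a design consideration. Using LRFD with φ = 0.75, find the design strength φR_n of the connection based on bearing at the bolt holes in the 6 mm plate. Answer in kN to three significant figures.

538 kN

Per bolt r_n = 1.2 l_c t F_u ≤ 2.4 d t F_u; upper limit = 2.4 × 27 × 6 × 470 / 1000 = 182.7 kN.
Edge bolt: l_c = 65 − 30/2 = 50 mm → 1.2 × 50 × 6 × 470 / 1000 = 169.2 → r_n = 169.2 kN.
Interior bolts: l_c = 105 − 30 = 75 mm → 1.2 × 75 × 6 × 470 / 1000 = 253.8 → r_n = 182.7 kN.
R_n = 1 × 169.2 + 3 × 182.7 = 717.4 kN.
Design strength φR_n = 0.75 × 717.4 = 538 kN.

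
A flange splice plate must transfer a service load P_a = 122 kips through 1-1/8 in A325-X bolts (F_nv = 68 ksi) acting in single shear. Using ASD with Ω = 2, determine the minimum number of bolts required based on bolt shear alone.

A_b = π·1.125²/4 = 0.994 in².
Per-bolt allowable strength R_n/Ω = 68 × 0.994 × 1 / 2 = 33.8 kips.
n ≥ 122 / 33.8 = 3.61 → use 4 bolts.

4 bolts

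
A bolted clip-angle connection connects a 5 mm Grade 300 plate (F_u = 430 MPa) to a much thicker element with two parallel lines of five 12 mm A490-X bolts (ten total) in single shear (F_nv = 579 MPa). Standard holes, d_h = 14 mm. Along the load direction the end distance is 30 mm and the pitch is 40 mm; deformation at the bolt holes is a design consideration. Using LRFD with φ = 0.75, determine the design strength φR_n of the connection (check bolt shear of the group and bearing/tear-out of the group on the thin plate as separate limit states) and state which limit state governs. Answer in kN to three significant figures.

Bolt shear: A_b = π·12²/4 = 113.1 mm²; R_n = 579 × 113.1 × 10 × 1 / 1000 = 654.8 kN → 0.75 × 654.8 = 491 kN.
Bearing (1.2 l_c t F_u ≤ 2.4 d t F_u): upper limit = 2.4·12·5·430 / 1000 = 61.92 kN.
  Edge l_c = 30 − 14/2 = 23 → r_n = 59.34 kN; interior l_c = 40 − 14 = 26 → r_n = 61.92 kN.
  R_n,bearing = 2·59.34 + 8·61.92 = 614 kN → 0.75 × 614 = 461 kN.
Bearing governs: 461 kN.

461 kN (bearing governs)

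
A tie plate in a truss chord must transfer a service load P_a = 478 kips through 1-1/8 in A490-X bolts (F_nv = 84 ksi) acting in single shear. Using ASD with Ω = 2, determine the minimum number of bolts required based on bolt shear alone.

12 bolts

A_b = π·1.125²/4 = 0.994 in².
Per-bolt allowable strength R_n/Ω = 84 × 0.994 × 1 / 2 = 41.75 kips.
n ≥ 478 / 41.75 = 11.45 → use 12 bolts.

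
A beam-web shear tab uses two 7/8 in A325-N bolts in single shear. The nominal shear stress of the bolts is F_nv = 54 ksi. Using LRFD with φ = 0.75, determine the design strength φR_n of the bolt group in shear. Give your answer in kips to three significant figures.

A_b = π × 0.875² / 4 = 0.6013 in².
R_n = F_nv · A_b · n · n_s = 54 × 0.6013 × 2 × 1 = 64.94 kips.
Design strength φR_n = 0.75 × 64.94 = 48.7 kips.

48.7 kips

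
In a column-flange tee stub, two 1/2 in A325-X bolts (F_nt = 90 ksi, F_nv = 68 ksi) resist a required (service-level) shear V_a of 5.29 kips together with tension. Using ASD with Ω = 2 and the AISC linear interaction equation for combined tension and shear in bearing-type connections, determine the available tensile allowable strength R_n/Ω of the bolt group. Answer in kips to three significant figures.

16 kips

A_b = π·0.5²/4 = 0.1963 in²; f_rv = 5.29 / (2 × 0.1963) = 13.47 ksi.
F'_nt = 1.3 F_nt − (Ω F_nt / F_nv) f_rv = 1.3·90 − (2·90/68)·13.47 = 81.34 ksi, capped at F_nt → F'_nt = 81.34 ksi.
R_n = F'_nt · A_b · n = 81.34 × 0.1963 × 2 = 31.94 kips.
Allowable strength R_n/Ω = 31.94 / 2 = 16 kips.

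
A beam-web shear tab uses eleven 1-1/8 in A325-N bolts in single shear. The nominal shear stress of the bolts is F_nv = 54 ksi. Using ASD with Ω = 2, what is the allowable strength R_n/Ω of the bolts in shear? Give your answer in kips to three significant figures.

A_b = π × 1.125² / 4 = 0.994 in².
R_n = F_nv · A_b · n · n_s = 54 × 0.994 × 11 × 1 = 590.4 kips.
Allowable strength R_n/Ω = 590.4 / 2 = 295 kips.

295 kips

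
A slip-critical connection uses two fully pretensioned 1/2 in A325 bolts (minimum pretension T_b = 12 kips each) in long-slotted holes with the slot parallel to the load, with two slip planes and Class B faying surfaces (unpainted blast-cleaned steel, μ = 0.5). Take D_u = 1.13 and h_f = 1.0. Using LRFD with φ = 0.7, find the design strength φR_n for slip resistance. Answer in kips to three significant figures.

R_n = μ · D_u · h_f · T_b · n_s · n_b = 0.5 × 1.13 × 1.0 × 12 × 2 × 2 = 27.12 kips.
Design strength φR_n = 0.7 × 27.12 = 19 kips.

19 kips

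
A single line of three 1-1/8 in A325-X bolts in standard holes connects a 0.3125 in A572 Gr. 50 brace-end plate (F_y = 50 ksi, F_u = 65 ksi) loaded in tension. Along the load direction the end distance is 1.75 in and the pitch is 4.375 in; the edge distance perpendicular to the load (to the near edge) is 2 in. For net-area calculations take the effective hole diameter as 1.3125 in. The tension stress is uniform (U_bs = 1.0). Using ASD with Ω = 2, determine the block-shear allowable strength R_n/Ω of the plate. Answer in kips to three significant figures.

57.6 kips

Shear plane L_v = 1.75 + 2·4.375 = 10.5 in; A_gv = 10.5 × 0.3125 = 3.281 in².
A_nv = (10.5 − 2.5·1.3125) × 0.3125 = 2.256 in².
A_nt = (2 − 0.5·1.3125) × 0.3125 = 0.4199 in².
0.6 F_u A_nv = 87.98 kips; 0.6 F_y A_gv = 98.44 kips → shear rupture governs the shear term.
R_n = 87.98 + 1.0 × 65 × 0.4199 = 115.3 kips.
Allowable strength R_n/Ω = 115.3 / 2 = 57.6 kips.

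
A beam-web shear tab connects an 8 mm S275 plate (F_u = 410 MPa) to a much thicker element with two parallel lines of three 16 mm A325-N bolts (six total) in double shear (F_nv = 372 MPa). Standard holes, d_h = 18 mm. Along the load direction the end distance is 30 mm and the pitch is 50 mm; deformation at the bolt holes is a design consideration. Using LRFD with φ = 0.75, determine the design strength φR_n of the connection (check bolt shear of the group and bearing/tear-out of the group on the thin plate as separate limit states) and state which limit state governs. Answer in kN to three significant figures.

502 kN (bearing governs)

Bolt shear: A_b = π·16²/4 = 201.1 mm²; R_n = 372 × 201.1 × 6 × 2 / 1000 = 897.5 kN → 0.75 × 897.5 = 673 kN.
Bearing (1.2 l_c t F_u ≤ 2.4 d t F_u): upper limit = 2.4·16·8·410 / 1000 = 126 kN.
  Edge l_c = 30 − 18/2 = 21 → r_n = 82.66 kN; interior l_c = 50 − 18 = 32 → r_n = 126 kN.
  R_n,bearing = 2·82.66 + 4·126 = 669.1 kN → 0.75 × 669.1 = 502 kN.
Bearing governs: 502 kN.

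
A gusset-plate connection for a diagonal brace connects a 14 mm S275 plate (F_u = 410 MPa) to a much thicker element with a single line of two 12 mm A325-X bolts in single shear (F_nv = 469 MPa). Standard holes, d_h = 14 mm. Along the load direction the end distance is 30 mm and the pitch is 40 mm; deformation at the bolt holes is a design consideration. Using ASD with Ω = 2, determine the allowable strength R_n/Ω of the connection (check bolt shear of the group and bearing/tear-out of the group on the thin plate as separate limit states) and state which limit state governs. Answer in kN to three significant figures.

53 kN (bolt shear governs)

Bolt shear: A_b = π·12²/4 = 113.1 mm²; R_n = 469 × 113.1 × 2 × 1 / 1000 = 106.1 kN → 106.1 / 2 = 53 kN.
Bearing (1.2 l_c t F_u ≤ 2.4 d t F_u): upper limit = 2.4·12·14·410 / 1000 = 165.3 kN.
  Edge l_c = 30 − 14/2 = 23 → r_n = 158.4 kN; interior l_c = 40 − 14 = 26 → r_n = 165.3 kN.
  R_n,bearing = 1·158.4 + 1·165.3 = 323.7 kN → 323.7 / 2 = 162 kN.
Bolt shear governs: 53 kN.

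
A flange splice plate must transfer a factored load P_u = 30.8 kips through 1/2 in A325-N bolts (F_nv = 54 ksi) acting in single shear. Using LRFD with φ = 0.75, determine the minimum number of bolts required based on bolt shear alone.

4 bolts

A_b = π·0.5²/4 = 0.1963 in².
Per-bolt design strength φR_n = 0.75 × 54 × 0.1963 × 1 = 7.952 kips.
n ≥ 30.8 / 7.952 = 3.873 → use 4 bolts.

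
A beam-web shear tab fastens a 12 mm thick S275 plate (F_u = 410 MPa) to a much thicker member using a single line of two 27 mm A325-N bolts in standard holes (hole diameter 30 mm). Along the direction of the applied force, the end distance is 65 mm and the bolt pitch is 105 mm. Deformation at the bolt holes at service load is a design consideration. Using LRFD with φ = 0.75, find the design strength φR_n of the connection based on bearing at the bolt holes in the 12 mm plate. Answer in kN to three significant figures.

461 kN

Per bolt r_n = 1.2 l_c t F_u ≤ 2.4 d t F_u; upper limit = 2.4 × 27 × 12 × 410 / 1000 = 318.8 kN.
Edge bolt: l_c = 65 − 30/2 = 50 mm → 1.2 × 50 × 12 × 410 / 1000 = 295.2 → r_n = 295.2 kN.
Interior bolts: l_c = 105 − 30 = 75 mm → 1.2 × 75 × 12 × 410 / 1000 = 442.8 → r_n = 318.8 kN.
R_n = 1 × 295.2 + 1 × 318.8 = 614 kN.
Design strength φR_n = 0.75 × 614 = 461 kN.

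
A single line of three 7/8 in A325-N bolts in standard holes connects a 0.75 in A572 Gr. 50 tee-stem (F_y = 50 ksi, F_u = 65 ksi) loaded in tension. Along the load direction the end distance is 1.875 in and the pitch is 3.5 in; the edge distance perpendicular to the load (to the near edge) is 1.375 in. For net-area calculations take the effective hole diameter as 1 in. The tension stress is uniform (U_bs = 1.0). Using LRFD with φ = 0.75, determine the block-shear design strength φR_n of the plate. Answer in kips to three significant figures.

172 kips

Shear plane L_v = 1.875 + 2·3.5 = 8.875 in; A_gv = 8.875 × 0.75 = 6.656 in².
A_nv = (8.875 − 2.5·1) × 0.75 = 4.781 in².
A_nt = (1.375 − 0.5·1) × 0.75 = 0.6562 in².
0.6 F_u A_nv = 186.5 kips; 0.6 F_y A_gv = 199.7 kips → shear rupture governs the shear term.
R_n = 186.5 + 1.0 × 65 × 0.6562 = 229.1 kips.
Design strength φR_n = 0.75 × 229.1 = 172 kips.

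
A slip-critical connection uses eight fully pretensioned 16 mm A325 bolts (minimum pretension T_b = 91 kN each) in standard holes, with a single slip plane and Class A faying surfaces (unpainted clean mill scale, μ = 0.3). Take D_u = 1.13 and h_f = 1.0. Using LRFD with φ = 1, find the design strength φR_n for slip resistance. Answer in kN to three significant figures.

247 kN

R_n = μ · D_u · h_f · T_b · n_s · n_b = 0.3 × 1.13 × 1.0 × 91 × 1 × 8 = 246.8 kN.
Design strength φR_n = 1 × 246.8 = 247 kN.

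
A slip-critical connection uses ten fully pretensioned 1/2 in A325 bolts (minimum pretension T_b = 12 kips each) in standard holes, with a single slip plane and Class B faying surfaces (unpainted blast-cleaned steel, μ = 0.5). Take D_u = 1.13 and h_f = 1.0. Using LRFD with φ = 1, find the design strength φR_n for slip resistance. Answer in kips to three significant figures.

67.8 kips

R_n = μ · D_u · h_f · T_b · n_s · n_b = 0.5 × 1.13 × 1.0 × 12 × 1 × 10 = 67.8 kips.
Design strength φR_n = 1 × 67.8 = 67.8 kips.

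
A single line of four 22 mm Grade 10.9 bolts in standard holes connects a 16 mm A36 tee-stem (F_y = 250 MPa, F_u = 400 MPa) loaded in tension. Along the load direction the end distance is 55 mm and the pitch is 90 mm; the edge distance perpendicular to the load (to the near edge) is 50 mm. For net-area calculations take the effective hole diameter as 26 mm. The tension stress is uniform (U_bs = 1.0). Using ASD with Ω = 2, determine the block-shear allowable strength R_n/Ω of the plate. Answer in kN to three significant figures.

508 kN

Shear plane L_v = 55 + 3·90 = 325 mm; A_gv = 325 × 16 = 5200 mm².
A_nv = (325 − 3.5·26) × 16 = 3744 mm².
A_nt = (50 − 0.5·26) × 16 = 592 mm².
0.6 F_u A_nv = 898.6 kN; 0.6 F_y A_gv = 780 kN → shear yielding governs the shear term.
R_n = 780 + 1.0 × 400 × 592 / 1000 = 1017 kN.
Allowable strength R_n/Ω = 1017 / 2 = 508 kN.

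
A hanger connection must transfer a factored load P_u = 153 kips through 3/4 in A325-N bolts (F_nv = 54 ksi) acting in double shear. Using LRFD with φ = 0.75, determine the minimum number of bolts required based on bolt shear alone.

A_b = π·0.75²/4 = 0.4418 in².
Per-bolt design strength φR_n = 0.75 × 54 × 0.4418 × 2 = 35.78 kips.
n ≥ 153 / 35.78 = 4.276 → use 5 bolts.

5 bolts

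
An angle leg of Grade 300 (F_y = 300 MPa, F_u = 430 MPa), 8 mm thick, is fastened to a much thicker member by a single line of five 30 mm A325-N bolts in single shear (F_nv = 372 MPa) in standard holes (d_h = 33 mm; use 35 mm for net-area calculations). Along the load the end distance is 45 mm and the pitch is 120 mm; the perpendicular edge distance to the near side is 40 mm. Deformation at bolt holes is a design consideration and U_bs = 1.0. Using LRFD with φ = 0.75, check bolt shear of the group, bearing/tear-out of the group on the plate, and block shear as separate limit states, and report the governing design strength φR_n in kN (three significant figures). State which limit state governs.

625 kN (block shear governs)

Bolt shear: A_b = π·30²/4 = 706.9 mm²; R_n = 372 × 706.9 × 5 × 1 / 1000 = 1315 kN → 0.75 × 1315 = 986 kN.
Bearing: edge l_c = 28.5, r_n = 117.6 kN; interior l_c = 87, r_n = 247.7 kN; R_n = 117.6 + 4·247.7 = 1108 kN → 831 kN.
Block shear: A_gv = 4200, A_nv = 2940, A_nt = 180 mm²; R_n = min(0.6F_uA_nv, 0.6F_yA_gv) + U_bs·F_u·A_nt = 833.4 kN → 625 kN.
Block shear governs: 625 kN.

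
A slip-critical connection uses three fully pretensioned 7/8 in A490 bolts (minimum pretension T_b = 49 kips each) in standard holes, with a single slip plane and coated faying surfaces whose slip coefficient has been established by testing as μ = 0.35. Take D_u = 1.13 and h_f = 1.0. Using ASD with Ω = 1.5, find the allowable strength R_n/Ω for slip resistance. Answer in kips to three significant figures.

38.8 kips

R_n = μ · D_u · h_f · T_b · n_s · n_b = 0.35 × 1.13 × 1.0 × 49 × 1 × 3 = 58.14 kips.
Allowable strength R_n/Ω = 58.14 / 1.5 = 38.8 kips.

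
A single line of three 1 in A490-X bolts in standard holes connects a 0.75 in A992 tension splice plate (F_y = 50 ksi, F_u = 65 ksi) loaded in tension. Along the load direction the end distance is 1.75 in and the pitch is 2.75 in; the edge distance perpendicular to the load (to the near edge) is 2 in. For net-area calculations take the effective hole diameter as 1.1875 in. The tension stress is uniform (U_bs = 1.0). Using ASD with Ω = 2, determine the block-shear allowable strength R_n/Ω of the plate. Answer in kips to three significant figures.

Shear plane L_v = 1.75 + 2·2.75 = 7.25 in; A_gv = 7.25 × 0.75 = 5.438 in².
A_nv = (7.25 − 2.5·1.1875) × 0.75 = 3.211 in².
A_nt = (2 − 0.5·1.1875) × 0.75 = 1.055 in².
0.6 F_u A_nv = 125.2 kips; 0.6 F_y A_gv = 163.1 kips → shear rupture governs the shear term.
R_n = 125.2 + 1.0 × 65 × 1.055 = 193.8 kips.
Allowable strength R_n/Ω = 193.8 / 2 = 96.9 kips.

96.9 kips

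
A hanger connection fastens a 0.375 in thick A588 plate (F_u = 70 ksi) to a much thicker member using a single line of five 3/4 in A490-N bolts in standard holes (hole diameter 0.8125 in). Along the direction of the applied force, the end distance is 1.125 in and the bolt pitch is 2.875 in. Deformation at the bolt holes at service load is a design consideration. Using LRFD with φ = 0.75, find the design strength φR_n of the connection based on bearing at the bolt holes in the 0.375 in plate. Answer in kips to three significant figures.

159 kips

Per bolt r_n = 1.2 l_c t F_u ≤ 2.4 d t F_u; upper limit = 2.4 × 0.75 × 0.375 × 70 = 47.25 kips.
Edge bolt: l_c = 1.125 − 0.8125/2 = 0.7188 in → 1.2 × 0.7188 × 0.375 × 70 = 22.64 → r_n = 22.64 kips.
Interior bolts: l_c = 2.875 − 0.8125 = 2.062 in → 1.2 × 2.062 × 0.375 × 70 = 64.97 → r_n = 47.25 kips.
R_n = 1 × 22.64 + 4 × 47.25 = 211.6 kips.
Design strength φR_n = 0.75 × 211.6 = 159 kips.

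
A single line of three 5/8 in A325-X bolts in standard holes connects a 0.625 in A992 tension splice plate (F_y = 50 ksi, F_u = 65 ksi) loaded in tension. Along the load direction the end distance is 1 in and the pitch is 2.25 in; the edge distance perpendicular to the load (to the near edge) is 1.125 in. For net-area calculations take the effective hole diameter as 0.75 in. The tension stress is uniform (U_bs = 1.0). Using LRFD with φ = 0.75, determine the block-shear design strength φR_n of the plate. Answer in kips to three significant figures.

Shear plane L_v = 1 + 2·2.25 = 5.5 in; A_gv = 5.5 × 0.625 = 3.438 in².
A_nv = (5.5 − 2.5·0.75) × 0.625 = 2.266 in².
A_nt = (1.125 − 0.5·0.75) × 0.625 = 0.4688 in².
0.6 F_u A_nv = 88.36 kips; 0.6 F_y A_gv = 103.1 kips → shear rupture governs the shear term.
R_n = 88.36 + 1.0 × 65 × 0.4688 = 118.8 kips.
Design strength φR_n = 0.75 × 118.8 = 89.1 kips.

89.1 kips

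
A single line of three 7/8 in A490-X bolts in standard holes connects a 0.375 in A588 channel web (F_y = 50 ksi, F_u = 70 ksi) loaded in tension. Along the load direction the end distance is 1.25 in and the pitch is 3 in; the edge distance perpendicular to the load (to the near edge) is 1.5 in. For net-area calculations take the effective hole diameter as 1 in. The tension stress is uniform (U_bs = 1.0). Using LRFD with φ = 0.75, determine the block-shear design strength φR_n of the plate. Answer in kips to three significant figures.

75.8 kips

Shear plane L_v = 1.25 + 2·3 = 7.25 in; A_gv = 7.25 × 0.375 = 2.719 in².
A_nv = (7.25 − 2.5·1) × 0.375 = 1.781 in².
A_nt = (1.5 − 0.5·1) × 0.375 = 0.375 in².
0.6 F_u A_nv = 74.81 kips; 0.6 F_y A_gv = 81.56 kips → shear rupture governs the shear term.
R_n = 74.81 + 1.0 × 70 × 0.375 = 101.1 kips.
Design strength φR_n = 0.75 × 101.1 = 75.8 kips.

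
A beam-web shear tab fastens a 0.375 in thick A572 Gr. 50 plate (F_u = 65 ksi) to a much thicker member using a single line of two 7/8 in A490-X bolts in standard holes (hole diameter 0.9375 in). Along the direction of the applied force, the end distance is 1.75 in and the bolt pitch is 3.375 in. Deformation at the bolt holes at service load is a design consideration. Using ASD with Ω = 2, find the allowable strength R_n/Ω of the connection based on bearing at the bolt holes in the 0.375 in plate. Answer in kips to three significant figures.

44.3 kips

Per bolt r_n = 1.2 l_c t F_u ≤ 2.4 d t F_u; upper limit = 2.4 × 0.875 × 0.375 × 65 = 51.19 kips.
Edge bolt: l_c = 1.75 − 0.9375/2 = 1.281 in → 1.2 × 1.281 × 0.375 × 65 = 37.48 → r_n = 37.48 kips.
Interior bolts: l_c = 3.375 − 0.9375 = 2.438 in → 1.2 × 2.438 × 0.375 × 65 = 71.3 → r_n = 51.19 kips.
R_n = 1 × 37.48 + 1 × 51.19 = 88.66 kips.
Allowable strength R_n/Ω = 88.66 / 2 = 44.3 kips.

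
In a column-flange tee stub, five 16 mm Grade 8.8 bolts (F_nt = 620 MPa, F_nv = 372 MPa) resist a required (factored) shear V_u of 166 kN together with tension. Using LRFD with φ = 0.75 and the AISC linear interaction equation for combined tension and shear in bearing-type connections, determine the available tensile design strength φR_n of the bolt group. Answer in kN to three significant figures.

A_b = π·16²/4 = 201.1 mm²; f_rv = 166 × 1000 / (5 × 201.1) = 165.1 MPa.
F'_nt = 1.3 F_nt − (F_nt / φF_nv) f_rv = 1.3·620 − (620/(0.75·372))·165.1 = 439.1 MPa, capped at F_nt → F'_nt = 439.1 MPa.
R_n = F'_nt · A_b · n = 439.1 × 201.1 × 5 / 1000 = 441.4 kN.
Design strength φR_n = 0.75 × 441.4 = 331 kN.

331 kN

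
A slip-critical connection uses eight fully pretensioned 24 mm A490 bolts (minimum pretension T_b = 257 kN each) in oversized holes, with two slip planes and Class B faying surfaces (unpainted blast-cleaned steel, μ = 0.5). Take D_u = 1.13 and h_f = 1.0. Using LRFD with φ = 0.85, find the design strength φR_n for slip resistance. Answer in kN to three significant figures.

R_n = μ · D_u · h_f · T_b · n_s · n_b = 0.5 × 1.13 × 1.0 × 257 × 2 × 8 = 2323 kN.
Design strength φR_n = 0.85 × 2323 = 1970 kN.

1970 kN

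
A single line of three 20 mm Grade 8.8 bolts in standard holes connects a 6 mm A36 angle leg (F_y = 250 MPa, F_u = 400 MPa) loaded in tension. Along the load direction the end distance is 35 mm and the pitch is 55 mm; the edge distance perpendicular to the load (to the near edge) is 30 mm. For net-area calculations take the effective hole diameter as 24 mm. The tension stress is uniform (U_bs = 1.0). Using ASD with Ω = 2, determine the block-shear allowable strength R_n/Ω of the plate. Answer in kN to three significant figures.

Shear plane L_v = 35 + 2·55 = 145 mm; A_gv = 145 × 6 = 870 mm².
A_nv = (145 − 2.5·24) × 6 = 510 mm².
A_nt = (30 − 0.5·24) × 6 = 108 mm².
0.6 F_u A_nv = 122.4 kN; 0.6 F_y A_gv = 130.5 kN → shear rupture governs the shear term.
R_n = 122.4 + 1.0 × 400 × 108 / 1000 = 165.6 kN.
Allowable strength R_n/Ω = 165.6 / 2 = 82.8 kN.

82.8 kN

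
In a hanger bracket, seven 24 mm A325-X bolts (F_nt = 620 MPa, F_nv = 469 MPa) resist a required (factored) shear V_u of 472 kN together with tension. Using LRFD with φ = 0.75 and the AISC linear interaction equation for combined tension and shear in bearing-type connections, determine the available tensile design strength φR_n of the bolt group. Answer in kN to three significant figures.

1290 kN

A_b = π·24²/4 = 452.4 mm²; f_rv = 472 × 1000 / (7 × 452.4) = 149 MPa.
F'_nt = 1.3 F_nt − (F_nt / φF_nv) f_rv = 1.3·620 − (620/(0.75·469))·149 = 543.3 MPa, capped at F_nt → F'_nt = 543.3 MPa.
R_n = F'_nt · A_b · n = 543.3 × 452.4 × 7 / 1000 = 1720 kN.
Design strength φR_n = 0.75 × 1720 = 1290 kN.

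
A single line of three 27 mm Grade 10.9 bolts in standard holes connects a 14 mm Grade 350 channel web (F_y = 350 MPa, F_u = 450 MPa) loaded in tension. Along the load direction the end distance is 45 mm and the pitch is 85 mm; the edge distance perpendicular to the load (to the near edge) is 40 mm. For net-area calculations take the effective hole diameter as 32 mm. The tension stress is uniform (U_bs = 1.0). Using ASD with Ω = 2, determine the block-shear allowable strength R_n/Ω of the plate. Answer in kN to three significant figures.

331 kN

Shear plane L_v = 45 + 2·85 = 215 mm; A_gv = 215 × 14 = 3010 mm².
A_nv = (215 − 2.5·32) × 14 = 1890 mm².
A_nt = (40 − 0.5·32) × 14 = 336 mm².
0.6 F_u A_nv = 510.3 kN; 0.6 F_y A_gv = 632.1 kN → shear rupture governs the shear term.
R_n = 510.3 + 1.0 × 450 × 336 / 1000 = 661.5 kN.
Allowable strength R_n/Ω = 661.5 / 2 = 331 kN.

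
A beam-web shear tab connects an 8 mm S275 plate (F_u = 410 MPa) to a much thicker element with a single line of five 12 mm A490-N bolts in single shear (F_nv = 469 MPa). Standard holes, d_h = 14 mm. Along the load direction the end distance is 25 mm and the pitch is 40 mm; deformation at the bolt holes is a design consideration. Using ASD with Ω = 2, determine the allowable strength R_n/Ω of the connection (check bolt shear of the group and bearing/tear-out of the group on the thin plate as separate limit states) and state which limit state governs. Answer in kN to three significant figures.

133 kN (bolt shear governs)

Bolt shear: A_b = π·12²/4 = 113.1 mm²; R_n = 469 × 113.1 × 5 × 1 / 1000 = 265.2 kN → 265.2 / 2 = 133 kN.
Bearing (1.2 l_c t F_u ≤ 2.4 d t F_u): upper limit = 2.4·12·8·410 / 1000 = 94.46 kN.
  Edge l_c = 25 − 14/2 = 18 → r_n = 70.85 kN; interior l_c = 40 − 14 = 26 → r_n = 94.46 kN.
  R_n,bearing = 1·70.85 + 4·94.46 = 448.7 kN → 448.7 / 2 = 224 kN.
Bolt shear governs: 133 kN.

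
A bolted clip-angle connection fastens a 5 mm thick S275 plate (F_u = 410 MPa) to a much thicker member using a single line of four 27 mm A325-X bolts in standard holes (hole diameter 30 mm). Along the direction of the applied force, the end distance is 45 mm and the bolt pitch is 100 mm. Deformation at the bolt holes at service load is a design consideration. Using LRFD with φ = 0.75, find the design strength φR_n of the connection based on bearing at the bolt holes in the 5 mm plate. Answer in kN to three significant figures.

354 kN

Per bolt r_n = 1.2 l_c t F_u ≤ 2.4 d t F_u; upper limit = 2.4 × 27 × 5 × 410 / 1000 = 132.8 kN.
Edge bolt: l_c = 45 − 30/2 = 30 mm → 1.2 × 30 × 5 × 410 / 1000 = 73.8 → r_n = 73.8 kN.
Interior bolts: l_c = 100 − 30 = 70 mm → 1.2 × 70 × 5 × 410 / 1000 = 172.2 → r_n = 132.8 kN.
R_n = 1 × 73.8 + 3 × 132.8 = 472.3 kN.
Design strength φR_n = 0.75 × 472.3 = 354 kN.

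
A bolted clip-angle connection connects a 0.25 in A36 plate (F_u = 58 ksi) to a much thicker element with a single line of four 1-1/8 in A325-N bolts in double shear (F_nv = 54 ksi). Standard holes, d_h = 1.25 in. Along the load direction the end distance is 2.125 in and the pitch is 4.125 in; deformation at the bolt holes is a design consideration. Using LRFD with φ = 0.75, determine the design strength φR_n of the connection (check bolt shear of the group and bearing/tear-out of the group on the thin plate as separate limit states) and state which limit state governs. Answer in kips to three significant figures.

108 kips (bearing governs)

Bolt shear: A_b = π·1.125²/4 = 0.994 in²; R_n = 54 × 0.994 × 4 × 2 = 429.4 kips → 0.75 × 429.4 = 322 kips.
Bearing (1.2 l_c t F_u ≤ 2.4 d t F_u): upper limit = 2.4·1.125·0.25·58 = 39.15 kips.
  Edge l_c = 2.125 − 1.25/2 = 1.5 → r_n = 26.1 kips; interior l_c = 4.125 − 1.25 = 2.875 → r_n = 39.15 kips.
  R_n,bearing = 1·26.1 + 3·39.15 = 143.5 kips → 0.75 × 143.5 = 108 kips.
Bearing governs: 108 kips.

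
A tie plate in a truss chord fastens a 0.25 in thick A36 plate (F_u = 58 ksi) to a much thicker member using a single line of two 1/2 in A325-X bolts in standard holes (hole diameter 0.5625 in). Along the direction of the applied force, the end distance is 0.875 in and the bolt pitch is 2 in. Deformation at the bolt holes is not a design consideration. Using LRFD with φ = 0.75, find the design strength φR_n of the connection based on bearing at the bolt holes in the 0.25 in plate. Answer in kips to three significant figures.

26 kips

Per bolt r_n = 1.5 l_c t F_u ≤ 3.0 d t F_u; upper limit = 3.0 × 0.5 × 0.25 × 58 = 21.75 kips.
Edge bolt: l_c = 0.875 − 0.5625/2 = 0.5938 in → 1.5 × 0.5938 × 0.25 × 58 = 12.91 → r_n = 12.91 kips.
Interior bolts: l_c = 2 − 0.5625 = 1.438 in → 1.5 × 1.438 × 0.25 × 58 = 31.27 → r_n = 21.75 kips.
R_n = 1 × 12.91 + 1 × 21.75 = 34.66 kips.
Design strength φR_n = 0.75 × 34.66 = 26 kips.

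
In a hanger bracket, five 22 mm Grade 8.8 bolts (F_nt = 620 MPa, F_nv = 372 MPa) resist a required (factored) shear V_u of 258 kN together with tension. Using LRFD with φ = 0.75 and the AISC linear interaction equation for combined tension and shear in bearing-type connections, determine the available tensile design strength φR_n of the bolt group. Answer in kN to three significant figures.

719 kN

A_b = π·22²/4 = 380.1 mm²; f_rv = 258 × 1000 / (5 × 380.1) = 135.7 MPa.
F'_nt = 1.3 F_nt − (F_nt / φF_nv) f_rv = 1.3·620 − (620/(0.75·372))·135.7 = 504.4 MPa, capped at F_nt → F'_nt = 504.4 MPa.
R_n = F'_nt · A_b · n = 504.4 × 380.1 × 5 / 1000 = 958.6 kN.
Design strength φR_n = 0.75 × 958.6 = 719 kN.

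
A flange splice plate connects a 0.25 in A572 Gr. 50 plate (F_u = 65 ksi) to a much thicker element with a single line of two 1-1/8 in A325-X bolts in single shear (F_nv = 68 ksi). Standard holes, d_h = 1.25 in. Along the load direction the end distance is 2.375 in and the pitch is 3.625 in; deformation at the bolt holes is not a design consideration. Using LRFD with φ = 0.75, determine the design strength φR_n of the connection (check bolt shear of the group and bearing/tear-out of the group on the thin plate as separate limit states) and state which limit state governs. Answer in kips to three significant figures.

Bolt shear: A_b = π·1.125²/4 = 0.994 in²; R_n = 68 × 0.994 × 2 × 1 = 135.2 kips → 0.75 × 135.2 = 101 kips.
Bearing (1.5 l_c t F_u ≤ 3.0 d t F_u): upper limit = 3.0·1.125·0.25·65 = 54.84 kips.
  Edge l_c = 2.375 − 1.25/2 = 1.75 → r_n = 42.66 kips; interior l_c = 3.625 − 1.25 = 2.375 → r_n = 54.84 kips.
  R_n,bearing = 1·42.66 + 1·54.84 = 97.5 kips → 0.75 × 97.5 = 73.1 kips.
Bearing governs: 73.1 kips.

73.1 kips (bearing governs)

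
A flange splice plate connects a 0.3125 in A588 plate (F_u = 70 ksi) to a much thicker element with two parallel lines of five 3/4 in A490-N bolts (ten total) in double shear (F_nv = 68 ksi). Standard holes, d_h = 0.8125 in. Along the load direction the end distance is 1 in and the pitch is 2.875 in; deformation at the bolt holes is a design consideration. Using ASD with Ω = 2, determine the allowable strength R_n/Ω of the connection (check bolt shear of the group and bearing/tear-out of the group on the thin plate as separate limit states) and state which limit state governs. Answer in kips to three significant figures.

173 kips (bearing governs)

Bolt shear: A_b = π·0.75²/4 = 0.4418 in²; R_n = 68 × 0.4418 × 10 × 2 = 600.8 kips → 600.8 / 2 = 300 kips.
Bearing (1.2 l_c t F_u ≤ 2.4 d t F_u): upper limit = 2.4·0.75·0.3125·70 = 39.38 kips.
  Edge l_c = 1 − 0.8125/2 = 0.5938 → r_n = 15.59 kips; interior l_c = 2.875 − 0.8125 = 2.062 → r_n = 39.38 kips.
  R_n,bearing = 2·15.59 + 8·39.38 = 346.2 kips → 346.2 / 2 = 173 kips.
Bearing governs: 173 kips.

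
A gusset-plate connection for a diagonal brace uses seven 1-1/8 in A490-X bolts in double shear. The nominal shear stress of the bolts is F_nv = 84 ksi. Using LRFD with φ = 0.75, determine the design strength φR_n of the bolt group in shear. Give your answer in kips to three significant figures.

A_b = π × 1.125² / 4 = 0.994 in².
R_n = F_nv · A_b · n · n_s = 84 × 0.994 × 7 × 2 = 1169 kips.
Design strength φR_n = 0.75 × 1169 = 877 kips.

877 kips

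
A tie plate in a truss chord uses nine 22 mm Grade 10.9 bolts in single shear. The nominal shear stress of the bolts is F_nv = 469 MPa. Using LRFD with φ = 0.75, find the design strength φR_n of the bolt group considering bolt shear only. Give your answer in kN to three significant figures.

A_b = π × 22² / 4 = 380.1 mm².
R_n = F_nv · A_b · n · n_s = 469 × 380.1 × 9 × 1 / 1000 = 1605 kN.
Design strength φR_n = 0.75 × 1605 = 1200 kN.

1200 kN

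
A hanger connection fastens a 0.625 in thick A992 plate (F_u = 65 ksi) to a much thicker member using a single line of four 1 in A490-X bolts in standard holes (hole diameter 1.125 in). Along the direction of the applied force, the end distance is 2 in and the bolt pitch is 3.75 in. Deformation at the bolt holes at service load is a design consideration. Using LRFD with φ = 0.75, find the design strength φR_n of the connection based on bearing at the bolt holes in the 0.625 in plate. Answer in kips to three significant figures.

Per bolt r_n = 1.2 l_c t F_u ≤ 2.4 d t F_u; upper limit = 2.4 × 1 × 0.625 × 65 = 97.5 kips.
Edge bolt: l_c = 2 − 1.125/2 = 1.438 in → 1.2 × 1.438 × 0.625 × 65 = 70.08 → r_n = 70.08 kips.
Interior bolts: l_c = 3.75 − 1.125 = 2.625 in → 1.2 × 2.625 × 0.625 × 65 = 128 → r_n = 97.5 kips.
R_n = 1 × 70.08 + 3 × 97.5 = 362.6 kips.
Design strength φR_n = 0.75 × 362.6 = 272 kips.

272 kips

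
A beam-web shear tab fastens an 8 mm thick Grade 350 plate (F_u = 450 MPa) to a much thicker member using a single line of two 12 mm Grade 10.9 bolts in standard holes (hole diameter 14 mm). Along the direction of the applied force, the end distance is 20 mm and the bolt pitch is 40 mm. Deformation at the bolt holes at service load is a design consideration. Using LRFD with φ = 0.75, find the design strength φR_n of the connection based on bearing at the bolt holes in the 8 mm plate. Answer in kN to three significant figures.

Per bolt r_n = 1.2 l_c t F_u ≤ 2.4 d t F_u; upper limit = 2.4 × 12 × 8 × 450 / 1000 = 103.7 kN.
Edge bolt: l_c = 20 − 14/2 = 13 mm → 1.2 × 13 × 8 × 450 / 1000 = 56.16 → r_n = 56.16 kN.
Interior bolts: l_c = 40 − 14 = 26 mm → 1.2 × 26 × 8 × 450 / 1000 = 112.3 → r_n = 103.7 kN.
R_n = 1 × 56.16 + 1 × 103.7 = 159.8 kN.
Design strength φR_n = 0.75 × 159.8 = 120 kN.

120 kN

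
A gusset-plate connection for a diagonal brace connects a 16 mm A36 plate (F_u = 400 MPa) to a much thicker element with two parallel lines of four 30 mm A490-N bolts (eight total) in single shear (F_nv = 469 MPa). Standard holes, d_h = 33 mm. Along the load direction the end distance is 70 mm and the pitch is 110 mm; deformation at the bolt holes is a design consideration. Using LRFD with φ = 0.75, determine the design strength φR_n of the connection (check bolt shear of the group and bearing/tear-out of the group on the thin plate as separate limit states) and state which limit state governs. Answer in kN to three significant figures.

1990 kN (bolt shear governs)

Bolt shear: A_b = π·30²/4 = 706.9 mm²; R_n = 469 × 706.9 × 8 × 1 / 1000 = 2652 kN → 0.75 × 2652 = 1990 kN.
Bearing (1.2 l_c t F_u ≤ 2.4 d t F_u): upper limit = 2.4·30·16·400 / 1000 = 460.8 kN.
  Edge l_c = 70 − 33/2 = 53.5 → r_n = 410.9 kN; interior l_c = 110 − 33 = 77 → r_n = 460.8 kN.
  R_n,bearing = 2·410.9 + 6·460.8 = 3587 kN → 0.75 × 3587 = 2690 kN.
Bolt shear governs: 1990 kN.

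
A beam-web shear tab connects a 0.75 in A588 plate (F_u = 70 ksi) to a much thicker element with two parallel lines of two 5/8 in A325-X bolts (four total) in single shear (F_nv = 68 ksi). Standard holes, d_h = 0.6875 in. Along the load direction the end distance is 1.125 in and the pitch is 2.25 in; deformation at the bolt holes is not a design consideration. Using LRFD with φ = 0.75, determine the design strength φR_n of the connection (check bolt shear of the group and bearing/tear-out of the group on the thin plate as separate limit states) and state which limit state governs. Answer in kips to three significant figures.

Bolt shear: A_b = π·0.625²/4 = 0.3068 in²; R_n = 68 × 0.3068 × 4 × 1 = 83.45 kips → 0.75 × 83.45 = 62.6 kips.
Bearing (1.5 l_c t F_u ≤ 3.0 d t F_u): upper limit = 3.0·0.625·0.75·70 = 98.44 kips.
  Edge l_c = 1.125 − 0.6875/2 = 0.7812 → r_n = 61.52 kips; interior l_c = 2.25 − 0.6875 = 1.562 → r_n = 98.44 kips.
  R_n,bearing = 2·61.52 + 2·98.44 = 319.9 kips → 0.75 × 319.9 = 240 kips.
Bolt shear governs: 62.6 kips.

62.6 kips (bolt shear governs)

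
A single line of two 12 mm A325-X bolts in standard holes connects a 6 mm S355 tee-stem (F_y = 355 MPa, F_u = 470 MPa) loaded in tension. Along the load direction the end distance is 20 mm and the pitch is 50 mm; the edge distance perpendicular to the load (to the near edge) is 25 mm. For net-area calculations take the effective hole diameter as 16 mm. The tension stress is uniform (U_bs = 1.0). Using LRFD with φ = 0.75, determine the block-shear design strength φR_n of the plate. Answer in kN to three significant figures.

94.3 kN

Shear plane L_v = 20 + 1·50 = 70 mm; A_gv = 70 × 6 = 420 mm².
A_nv = (70 − 1.5·16) × 6 = 276 mm².
A_nt = (25 − 0.5·16) × 6 = 102 mm².
0.6 F_u A_nv = 77.83 kN; 0.6 F_y A_gv = 89.46 kN → shear rupture governs the shear term.
R_n = 77.83 + 1.0 × 470 × 102 / 1000 = 125.8 kN.
Design strength φR_n = 0.75 × 125.8 = 94.3 kN.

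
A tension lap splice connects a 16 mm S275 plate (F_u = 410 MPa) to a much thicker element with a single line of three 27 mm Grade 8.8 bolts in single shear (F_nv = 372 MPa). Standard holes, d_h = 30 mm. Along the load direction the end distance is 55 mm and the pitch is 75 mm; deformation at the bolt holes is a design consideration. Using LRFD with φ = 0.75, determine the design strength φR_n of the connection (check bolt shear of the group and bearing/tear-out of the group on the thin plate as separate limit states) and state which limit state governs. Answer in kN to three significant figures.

479 kN (bolt shear governs)

Bolt shear: A_b = π·27²/4 = 572.6 mm²; R_n = 372 × 572.6 × 3 × 1 / 1000 = 639 kN → 0.75 × 639 = 479 kN.
Bearing (1.2 l_c t F_u ≤ 2.4 d t F_u): upper limit = 2.4·27·16·410 / 1000 = 425.1 kN.
  Edge l_c = 55 − 30/2 = 40 → r_n = 314.9 kN; interior l_c = 75 − 30 = 45 → r_n = 354.2 kN.
  R_n,bearing = 1·314.9 + 2·354.2 = 1023 kN → 0.75 × 1023 = 768 kN.
Bolt shear governs: 479 kN.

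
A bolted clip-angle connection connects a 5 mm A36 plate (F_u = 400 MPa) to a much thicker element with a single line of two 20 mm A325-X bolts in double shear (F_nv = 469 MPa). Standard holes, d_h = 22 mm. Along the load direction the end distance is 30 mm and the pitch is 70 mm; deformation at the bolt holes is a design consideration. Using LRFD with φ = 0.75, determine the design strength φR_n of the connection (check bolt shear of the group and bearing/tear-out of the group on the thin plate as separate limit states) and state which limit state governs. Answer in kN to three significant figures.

Bolt shear: A_b = π·20²/4 = 314.2 mm²; R_n = 469 × 314.2 × 2 × 2 / 1000 = 589.4 kN → 0.75 × 589.4 = 442 kN.
Bearing (1.2 l_c t F_u ≤ 2.4 d t F_u): upper limit = 2.4·20·5·400 / 1000 = 96 kN.
  Edge l_c = 30 − 22/2 = 19 → r_n = 45.6 kN; interior l_c = 70 − 22 = 48 → r_n = 96 kN.
  R_n,bearing = 1·45.6 + 1·96 = 141.6 kN → 0.75 × 141.6 = 106 kN.
Bearing governs: 106 kN.

106 kN (bearing governs)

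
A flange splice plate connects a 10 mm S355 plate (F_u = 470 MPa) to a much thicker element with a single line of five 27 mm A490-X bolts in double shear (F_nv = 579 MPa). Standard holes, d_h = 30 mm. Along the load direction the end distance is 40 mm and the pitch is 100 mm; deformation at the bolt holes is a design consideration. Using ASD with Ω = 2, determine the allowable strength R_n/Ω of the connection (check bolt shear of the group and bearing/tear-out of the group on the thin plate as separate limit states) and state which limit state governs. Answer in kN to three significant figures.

680 kN (bearing governs)

Bolt shear: A_b = π·27²/4 = 572.6 mm²; R_n = 579 × 572.6 × 5 × 2 / 1000 = 3315 kN → 3315 / 2 = 1660 kN.
Bearing (1.2 l_c t F_u ≤ 2.4 d t F_u): upper limit = 2.4·27·10·470 / 1000 = 304.6 kN.
  Edge l_c = 40 − 30/2 = 25 → r_n = 141 kN; interior l_c = 100 − 30 = 70 → r_n = 304.6 kN.
  R_n,bearing = 1·141 + 4·304.6 = 1359 kN → 1359 / 2 = 680 kN.
Bearing governs: 680 kN.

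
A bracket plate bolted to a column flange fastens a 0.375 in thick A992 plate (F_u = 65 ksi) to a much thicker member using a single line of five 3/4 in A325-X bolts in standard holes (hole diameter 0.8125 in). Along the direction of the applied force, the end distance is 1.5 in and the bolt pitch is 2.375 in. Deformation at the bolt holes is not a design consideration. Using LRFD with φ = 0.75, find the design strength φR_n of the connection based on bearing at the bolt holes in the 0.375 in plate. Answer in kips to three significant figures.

195 kips

Per bolt r_n = 1.5 l_c t F_u ≤ 3.0 d t F_u; upper limit = 3.0 × 0.75 × 0.375 × 65 = 54.84 kips.
Edge bolt: l_c = 1.5 − 0.8125/2 = 1.094 in → 1.5 × 1.094 × 0.375 × 65 = 39.99 → r_n = 39.99 kips.
Interior bolts: l_c = 2.375 − 0.8125 = 1.562 in → 1.5 × 1.562 × 0.375 × 65 = 57.13 → r_n = 54.84 kips.
R_n = 1 × 39.99 + 4 × 54.84 = 259.4 kips.
Design strength φR_n = 0.75 × 259.4 = 195 kips.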